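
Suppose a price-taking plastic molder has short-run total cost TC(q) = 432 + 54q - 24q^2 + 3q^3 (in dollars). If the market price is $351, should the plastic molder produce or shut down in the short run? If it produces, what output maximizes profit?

Produce at q = 9

Variable cost is VC = 54q - 24q^2 + 3q^3, so AVC = VC/q = 54 - 24q + 3q^2 and MC = dTC/dq = 54 - 48q + 9q^2.
AVC hits its minimum where MC = AVC, at q = 4, giving min AVC = 54 - 24·4 + 3·4^2 = $6.
P = $351 exceeds min AVC = $6, so the firm stays open.
P = MC gives -297 - 48q + 9q^2 = 0, with roots -11/3 and 9. Take the larger (rising MC): q* = 9.
Check: AVC at q = 9 is $81 ≤ P, so revenue covers variable cost.
Profit = P·q − TC = 351·9 − 1161 = $1998.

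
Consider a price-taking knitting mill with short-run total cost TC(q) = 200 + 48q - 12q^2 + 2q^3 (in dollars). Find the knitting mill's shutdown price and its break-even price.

Shutdown price = $30; break-even price = $78

Shutdown price = min AVC. AVC = 48 - 12q + 2q^2, with vertex at q = 3 and minimum $30.
ATC = 200/q + 48 - 12q + 2q^2. Setting dATC/dq = −200/q^2 − 12 + 4q = 0 gives q = 5 (since 4·5^3 − 12·5^2 = 200).
min ATC = 200/5 + 48 − 12·5 + 2·5^2 = $78. That is the break-even price.
Between these two prices the firm operates at a loss; above $78 it earns a profit.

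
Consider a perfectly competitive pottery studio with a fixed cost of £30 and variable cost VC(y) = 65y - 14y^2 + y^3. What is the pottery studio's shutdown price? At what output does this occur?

Short-run supply begins at min AVC. From VC = 65y - 14y^2 + y^3, AVC = 65 - 14y + y^2.
dAVC/dy = -14 + 2y = 0 gives y = 7. min AVC = 65 - 14·7 + 7^2 = 16.
The firm shuts down for any P below £16.

£16 per unit, at y = 7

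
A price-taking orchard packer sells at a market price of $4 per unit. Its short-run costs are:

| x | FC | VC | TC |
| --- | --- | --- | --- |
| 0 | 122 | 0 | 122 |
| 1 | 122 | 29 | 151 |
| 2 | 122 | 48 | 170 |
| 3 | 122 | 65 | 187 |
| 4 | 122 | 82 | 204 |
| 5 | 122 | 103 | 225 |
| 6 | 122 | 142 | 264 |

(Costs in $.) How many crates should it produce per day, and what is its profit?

Tabulate TR − TC: x=0: -122; x=1: -147; x=2: -162; x=3: -175; x=4: -188; x=5: -205; x=6: -240.
Profit is highest at x = 0. Equivalently, the lowest AVC in the table is 82/4 ≈ $20.50 at x = 4, and P = $4 falls below it — price never covers variable cost, so the firm shuts down and loses only its fixed cost.

x = 0 (shut down); profit = -$122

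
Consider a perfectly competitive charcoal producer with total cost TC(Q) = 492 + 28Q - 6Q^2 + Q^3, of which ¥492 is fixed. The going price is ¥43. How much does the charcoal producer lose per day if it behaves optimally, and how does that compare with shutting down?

AVC = 28 - 6Q + Q^2 has its minimum ¥19 at Q = 3; price ¥43 clears that bar, so the firm operates.
With MC = 28 - 12Q + 3Q^2, P = MC on the upward-sloping part at Q* = 5.
TR = 43·5 = 215. TC = 492 + 115 = 607. Profit = 215 − 607 = -¥392.
Shutting down would mean losing the fixed cost of ¥492, so operating at a loss of ¥392 is better by ¥100.

Profit = -¥392 at Q = 5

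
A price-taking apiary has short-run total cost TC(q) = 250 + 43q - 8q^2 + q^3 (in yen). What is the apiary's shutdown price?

The shutdown price is the minimum of AVC. VC = 43q - 8q^2 + q^3, so AVC = 43 - 8q + q^2.
dAVC/dq = -8 + 2q = 0 gives q = 4. min AVC = 43 - 8·4 + 4^2 = 27.
For P < ¥27 the firm produces nothing.

¥27 per unit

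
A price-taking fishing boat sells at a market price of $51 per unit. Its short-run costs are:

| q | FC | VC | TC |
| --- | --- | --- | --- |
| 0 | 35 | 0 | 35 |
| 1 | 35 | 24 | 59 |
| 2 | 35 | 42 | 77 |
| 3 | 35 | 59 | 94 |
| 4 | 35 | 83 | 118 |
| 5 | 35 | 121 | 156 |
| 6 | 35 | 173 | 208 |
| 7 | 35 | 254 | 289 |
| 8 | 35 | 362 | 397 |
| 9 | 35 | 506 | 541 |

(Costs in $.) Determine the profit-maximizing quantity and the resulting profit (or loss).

q = 5; profit = $99

Tabulate TR − TC: q=0: -35; q=1: -8; q=2: 25; q=3: 59; q=4: 86; q=5: 99; q=6: 98; q=7: 68; q=8: 11; q=9: -82.
Profit is maximized at q = 5. AVC there is 121/5 = $24.20 ≤ P, so producing beats shutting down (which would give -$35).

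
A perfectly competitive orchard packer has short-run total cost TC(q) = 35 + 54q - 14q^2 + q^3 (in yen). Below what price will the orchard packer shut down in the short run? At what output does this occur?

¥5 per unit, at q = 7

The shutdown price is the minimum of AVC. VC = 54q - 14q^2 + q^3, so AVC = 54 - 14q + q^2.
At the minimum of AVC, MC = AVC. MC = 54 - 28q + 3q^2; setting MC = AVC gives 2q^2 - 14q = 0, so q = 7. min AVC = 5.
So the shutdown price is ¥5.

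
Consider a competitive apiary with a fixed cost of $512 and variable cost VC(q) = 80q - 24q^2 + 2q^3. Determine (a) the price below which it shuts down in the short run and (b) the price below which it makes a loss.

Shutdown price = $8; break-even price = $80

Shutdown price = min AVC. AVC = 80 - 24q + 2q^2, with vertex at q = 6 and minimum $8.
ATC = 512/q + 80 - 24q + 2q^2. Setting dATC/dq = −512/q^2 − 24 + 4q = 0 gives q = 8 (since 4·8^3 − 24·8^2 = 512).
min ATC = 512/8 + 80 − 24·8 + 2·8^2 = $80. That is the break-even price.
For $8 ≤ P < $80 the firm produces at a loss; below $8 it shuts down.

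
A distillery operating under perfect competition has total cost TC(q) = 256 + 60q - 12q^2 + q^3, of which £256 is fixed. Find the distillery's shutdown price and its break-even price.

Shutdown price = £24; break-even price = £60

AVC = 60 - 12q + q^2; minimized at q = 6, giving min AVC = £24. That is the shutdown price.
ATC = 256/q + 60 - 12q + q^2. Setting dATC/dq = −256/q^2 − 12 + 2q = 0 gives q = 8 (since 2·8^3 − 12·8^2 = 256).
min ATC = 256/8 + 60 − 12·8 + 8^2 = £60. That is the break-even price.
Between these two prices the firm operates at a loss; above £60 it earns a profit.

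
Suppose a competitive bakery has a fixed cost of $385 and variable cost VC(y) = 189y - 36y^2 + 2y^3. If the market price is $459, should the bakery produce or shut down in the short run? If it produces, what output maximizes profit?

Strip out fixed cost: VC = 189y - 36y^2 + 2y^3. Then AVC = 189 - 36y + 2y^2 and MC = 189 - 72y + 6y^2.
AVC hits its minimum where MC = AVC, at y = 9, giving min AVC = 189 - 36·9 + 2·9^2 = $27.
P = $459 exceeds min AVC = $27, so the firm stays open.
Solving P = MC: -270 - 72y + 6y^2 = 0 ⇒ y = -3 or 15. On the upward-sloping branch, y* = 15.
Check: AVC at y = 15 is $99 ≤ P, so revenue covers variable cost.
Profit = P·y − TC = 459·15 − 1870 = $5015.

Produce at y = 15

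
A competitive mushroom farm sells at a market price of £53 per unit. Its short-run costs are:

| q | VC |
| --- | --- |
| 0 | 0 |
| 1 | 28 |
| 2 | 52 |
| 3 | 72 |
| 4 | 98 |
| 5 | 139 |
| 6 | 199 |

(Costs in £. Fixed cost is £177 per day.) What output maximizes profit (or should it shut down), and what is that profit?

Tabulate TR − TC: q=0: -177; q=1: -152; q=2: -123; q=3: -90; q=4: -63; q=5: -51; q=6: -58.
Profit is maximized at q = 5. AVC there is 139/5 = £27.80 ≤ P, so producing beats shutting down (which would give -£177).

q = 5; profit = -£51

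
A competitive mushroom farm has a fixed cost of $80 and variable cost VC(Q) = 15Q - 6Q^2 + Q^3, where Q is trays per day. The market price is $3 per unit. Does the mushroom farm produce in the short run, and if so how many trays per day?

Shut down

Variable cost is VC = 15Q - 6Q^2 + Q^3, so AVC = VC/Q = 15 - 6Q + Q^2 and MC = dTC/dQ = 15 - 12Q + 3Q^2.
AVC hits its minimum where MC = AVC, at Q = 3, giving min AVC = 15 - 6·3 + 3^2 = $6.
Since P = $3 < min AVC = $6, price fails to cover variable cost at any output.
Best response: produce nothing and absorb the $80 fixed cost.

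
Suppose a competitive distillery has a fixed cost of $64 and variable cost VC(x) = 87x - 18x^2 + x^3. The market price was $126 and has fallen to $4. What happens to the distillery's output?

Output falls from 13 to 0 (the firm shuts down)

AVC = 87 - 18x + x^2, minimized at x = 9 where min AVC = $6. MC = 87 - 36x + 3x^2.
With P = $126 above the shutdown price, P = MC gives x = 13.
At P = $4 < min AVC = $6, price no longer covers variable cost at any output, so the firm shuts down: x = 0.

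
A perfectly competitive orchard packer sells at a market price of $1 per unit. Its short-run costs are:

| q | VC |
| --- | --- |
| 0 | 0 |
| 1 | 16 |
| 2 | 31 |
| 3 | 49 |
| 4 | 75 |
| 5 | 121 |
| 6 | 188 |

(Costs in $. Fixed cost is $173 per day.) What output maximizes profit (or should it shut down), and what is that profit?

q = 0 (shut down); profit = -$173

Profit at each row (π = 1q − TC): q=0: -173; q=1: -188; q=2: -202; q=3: -219; q=4: -244; q=5: -289; q=6: -355.
Profit is highest at q = 0. Equivalently, the lowest AVC in the table is 31/2 ≈ $15.50 at q = 2, and P = $1 falls below it — price never covers variable cost, so the firm shuts down and loses only its fixed cost.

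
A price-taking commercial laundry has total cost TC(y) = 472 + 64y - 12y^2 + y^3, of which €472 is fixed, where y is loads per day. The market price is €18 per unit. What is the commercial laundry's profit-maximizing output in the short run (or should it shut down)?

Shut down

Variable cost is VC = 64y - 12y^2 + y^3, so AVC = VC/y = 64 - 12y + y^2 and MC = dTC/dy = 64 - 24y + 3y^2.
The AVC parabola has its vertex at y = 12/2 = 6, where AVC = 64 - 12·6 + 6^2 = €28.
Since P = €18 < min AVC = €28, price fails to cover variable cost at any output.
The firm minimizes its loss by shutting down and losing only its fixed cost of €472.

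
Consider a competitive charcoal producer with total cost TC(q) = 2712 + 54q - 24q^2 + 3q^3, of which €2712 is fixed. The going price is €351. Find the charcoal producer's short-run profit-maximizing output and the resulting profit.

AVC = 54 - 24q + 3q^2 has its minimum €6 at q = 4; price €351 clears that bar, so the firm operates.
MC = 54 - 48q + 9q^2. Setting P = MC and taking the root on the rising branch gives q* = 9.
TR = 351·9 = 3159. TC = 2712 + 729 = 3441. Profit = 3159 − 3441 = -€282.
Shutting down would mean losing the fixed cost of €2712, so operating at a loss of €282 is better by €2430.

Profit = -€282 at q = 9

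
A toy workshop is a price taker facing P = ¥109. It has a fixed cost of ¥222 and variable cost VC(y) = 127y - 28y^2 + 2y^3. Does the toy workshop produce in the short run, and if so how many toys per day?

From TC, MC = TC'(y) = 127 - 56y + 6y^2 and AVC = VC/y = 127 - 28y + 2y^2.
The AVC parabola has its vertex at y = 28/4 = 7, where AVC = 127 - 28·7 + 2·7^2 = ¥29.
P = ¥109 exceeds min AVC = ¥29, so the firm stays open.
Set P = MC: 109 = 127 - 56y + 6y^2 → 18 - 56y + 6y^2 = 0. The roots are y = 1/3 and y = 9; the profit-maximizing output is on the rising part of MC, so y* = 9.
Check: AVC at y = 9 is ¥37 ≤ P, so revenue covers variable cost.
Profit = P·y − TC = 109·9 − 555 = ¥426.

Produce at y = 9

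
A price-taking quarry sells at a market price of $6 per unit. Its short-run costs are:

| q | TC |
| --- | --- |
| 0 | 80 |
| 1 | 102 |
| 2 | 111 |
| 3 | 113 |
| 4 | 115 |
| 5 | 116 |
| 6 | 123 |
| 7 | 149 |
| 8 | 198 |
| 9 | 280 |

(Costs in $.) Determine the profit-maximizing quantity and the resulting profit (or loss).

q = 0 (shut down); profit = -$80

Profit at each row (π = 6q − TC): q=0: -80; q=1: -96; q=2: -99; q=3: -95; q=4: -91; q=5: -86; q=6: -87; q=7: -107; q=8: -150; q=9: -226.
Profit is highest at q = 0. Equivalently, the lowest AVC in the table is 43/6 ≈ $7.17 at q = 6, and P = $6 falls below it — price never covers variable cost, so the firm shuts down and loses only its fixed cost.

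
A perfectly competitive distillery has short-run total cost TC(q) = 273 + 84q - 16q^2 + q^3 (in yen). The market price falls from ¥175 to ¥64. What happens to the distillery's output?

Output falls from 13 to 10

MC = 84 - 32q + 3q^2; the shutdown threshold is min AVC = ¥20 (at q = 8).
At P = ¥175 ≥ min AVC, set P = MC on the rising branch: q = 13.
At P = ¥64 ≥ min AVC, set P = MC: q = 10. The firm stays open but cuts output.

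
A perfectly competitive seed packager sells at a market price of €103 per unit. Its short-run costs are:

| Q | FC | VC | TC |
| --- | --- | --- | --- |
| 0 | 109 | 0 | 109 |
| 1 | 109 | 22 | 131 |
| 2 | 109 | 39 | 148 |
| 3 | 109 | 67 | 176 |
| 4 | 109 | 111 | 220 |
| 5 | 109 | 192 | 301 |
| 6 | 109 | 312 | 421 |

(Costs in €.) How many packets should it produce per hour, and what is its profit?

Q = 5; profit = €214

Tabulate TR − TC: Q=0: -109; Q=1: -28; Q=2: 58; Q=3: 133; Q=4: 192; Q=5: 214; Q=6: 197.
Profit is maximized at Q = 5. AVC there is 192/5 = €38.40 ≤ P, so producing beats shutting down (which would give -€109).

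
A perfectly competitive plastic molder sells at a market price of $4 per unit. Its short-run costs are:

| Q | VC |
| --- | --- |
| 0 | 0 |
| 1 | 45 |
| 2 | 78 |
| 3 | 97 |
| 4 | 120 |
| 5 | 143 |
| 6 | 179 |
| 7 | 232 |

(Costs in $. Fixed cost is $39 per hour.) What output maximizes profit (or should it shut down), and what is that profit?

Q = 0 (shut down); profit = -$39

Compute π = P·Q − TC at each output: Q=0: -39; Q=1: -80; Q=2: -109; Q=3: -124; Q=4: -143; Q=5: -162; Q=6: -194; Q=7: -243.
Profit is highest at Q = 0. Equivalently, the lowest AVC in the table is 143/5 ≈ $28.60 at Q = 5, and P = $4 falls below it — price never covers variable cost, so the firm shuts down and loses only its fixed cost.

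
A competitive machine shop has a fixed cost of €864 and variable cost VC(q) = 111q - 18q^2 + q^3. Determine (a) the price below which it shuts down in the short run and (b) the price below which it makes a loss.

Shutdown price = €30; break-even price = €111

Shutdown price = min AVC. AVC = 111 - 18q + q^2, with vertex at q = 9 and minimum €30.
ATC = 864/q + 111 - 18q + q^2. Setting dATC/dq = −864/q^2 − 18 + 2q = 0 gives q = 12 (since 2·12^3 − 18·12^2 = 864).
min ATC = 864/12 + 111 − 18·12 + 12^2 = €111. That is the break-even price.
For €30 ≤ P < €111 the firm produces at a loss; below €30 it shuts down.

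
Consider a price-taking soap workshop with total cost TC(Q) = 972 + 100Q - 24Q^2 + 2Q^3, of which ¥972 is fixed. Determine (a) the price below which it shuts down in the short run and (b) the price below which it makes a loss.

AVC = 100 - 24Q + 2Q^2; minimized at Q = 6, giving min AVC = ¥28. That is the shutdown price.
ATC = 972/Q + 100 - 24Q + 2Q^2. Setting dATC/dQ = −972/Q^2 − 24 + 4Q = 0 gives Q = 9 (since 4·9^3 − 24·9^2 = 972).
min ATC = 972/9 + 100 − 24·9 + 2·9^2 = ¥154. That is the break-even price.
For ¥28 ≤ P < ¥154 the firm produces at a loss; below ¥28 it shuts down.

Shutdown price = ¥28; break-even price = ¥154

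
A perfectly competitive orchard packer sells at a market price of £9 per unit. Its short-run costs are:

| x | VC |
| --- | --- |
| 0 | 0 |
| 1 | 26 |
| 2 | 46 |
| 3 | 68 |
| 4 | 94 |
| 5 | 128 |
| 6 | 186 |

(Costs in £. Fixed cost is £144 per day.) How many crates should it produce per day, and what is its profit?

Compute π = P·x − TC at each output: x=0: -144; x=1: -161; x=2: -172; x=3: -185; x=4: -202; x=5: -227; x=6: -276.
Profit is highest at x = 0. Equivalently, the lowest AVC in the table is 68/3 ≈ £22.67 at x = 3, and P = £9 falls below it — price never covers variable cost, so the firm shuts down and loses only its fixed cost.

x = 0 (shut down); profit = -£144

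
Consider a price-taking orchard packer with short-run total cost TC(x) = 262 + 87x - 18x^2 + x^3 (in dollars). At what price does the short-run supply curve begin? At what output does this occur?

Short-run supply begins at min AVC. From VC = 87x - 18x^2 + x^3, AVC = 87 - 18x + x^2.
dAVC/dx = -18 + 2x = 0 gives x = 9. min AVC = 87 - 18·9 + 9^2 = 6.
So the shutdown price is $6.

$6 per unit, at x = 9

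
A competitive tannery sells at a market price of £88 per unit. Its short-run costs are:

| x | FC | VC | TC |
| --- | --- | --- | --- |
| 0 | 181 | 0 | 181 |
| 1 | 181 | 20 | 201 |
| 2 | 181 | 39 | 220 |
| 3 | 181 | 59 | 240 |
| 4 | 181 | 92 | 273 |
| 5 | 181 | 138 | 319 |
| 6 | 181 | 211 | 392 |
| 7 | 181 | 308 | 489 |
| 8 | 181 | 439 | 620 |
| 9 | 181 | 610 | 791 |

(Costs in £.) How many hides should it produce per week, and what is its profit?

x = 6; profit = £136

Compute π = P·x − TC at each output: x=0: -181; x=1: -113; x=2: -44; x=3: 24; x=4: 79; x=5: 121; x=6: 136; x=7: 127; x=8: 84; x=9: 1.
Profit is maximized at x = 6. AVC there is 211/6 = £35.17 ≤ P, so producing beats shutting down (which would give -£181).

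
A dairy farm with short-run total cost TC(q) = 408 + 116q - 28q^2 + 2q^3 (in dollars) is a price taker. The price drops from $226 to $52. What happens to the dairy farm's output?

MC = 116 - 56q + 6q^2; the shutdown threshold is min AVC = $18 (at q = 7).
With P = $226 above the shutdown price, P = MC gives q = 11.
At P = $52 ≥ min AVC, set P = MC: q = 8. The firm stays open but cuts output.

Output falls from 11 to 8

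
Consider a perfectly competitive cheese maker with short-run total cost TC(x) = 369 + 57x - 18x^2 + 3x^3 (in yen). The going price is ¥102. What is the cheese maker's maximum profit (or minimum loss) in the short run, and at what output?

AVC = 57 - 18x + 3x^2 has its minimum ¥30 at x = 3; price ¥102 clears that bar, so the firm operates.
MC = 57 - 36x + 9x^2. Setting P = MC and taking the root on the rising branch gives x* = 5.
TR = 102·5 = 510. TC = 369 + 210 = 579. Profit = 510 − 579 = -¥69.
Shutting down would mean losing the fixed cost of ¥369, so operating at a loss of ¥69 is better by ¥300.

Profit = -¥69 at x = 5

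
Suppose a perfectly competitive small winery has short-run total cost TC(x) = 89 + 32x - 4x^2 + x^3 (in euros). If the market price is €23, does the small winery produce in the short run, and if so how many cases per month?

Shut down

Variable cost is VC = 32x - 4x^2 + x^3, so AVC = VC/x = 32 - 4x + x^2 and MC = dTC/dx = 32 - 8x + 3x^2.
AVC is minimized where dAVC/dx = -4 + 2x = 0, at x = 2; min AVC = 32 - 4·2 + 2^2 = €28.
Since P = €23 < min AVC = €28, price fails to cover variable cost at any output.
Shutting down limits the loss to fixed cost, €89.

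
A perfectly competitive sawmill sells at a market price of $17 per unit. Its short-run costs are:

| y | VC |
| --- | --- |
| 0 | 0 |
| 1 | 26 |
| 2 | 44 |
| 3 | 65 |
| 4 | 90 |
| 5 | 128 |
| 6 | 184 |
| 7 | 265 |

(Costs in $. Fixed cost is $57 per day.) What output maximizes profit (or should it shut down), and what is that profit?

y = 0 (shut down); profit = -$57

Profit at each row (π = 17y − TC): y=0: -57; y=1: -66; y=2: -67; y=3: -71; y=4: -79; y=5: -100; y=6: -139; y=7: -203.
Profit is highest at y = 0. Equivalently, the lowest AVC in the table is 65/3 ≈ $21.67 at y = 3, and P = $17 falls below it — price never covers variable cost, so the firm shuts down and loses only its fixed cost.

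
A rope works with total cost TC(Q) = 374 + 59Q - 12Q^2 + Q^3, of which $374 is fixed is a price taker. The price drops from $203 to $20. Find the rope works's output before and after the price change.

AVC = 59 - 12Q + Q^2, minimized at Q = 6 where min AVC = $23. MC = 59 - 24Q + 3Q^2.
With P = $203 above the shutdown price, P = MC gives Q = 12.
At P = $20 < min AVC = $23, price no longer covers variable cost at any output, so the firm shuts down: Q = 0.

Output falls from 12 to 0 (the firm shuts down)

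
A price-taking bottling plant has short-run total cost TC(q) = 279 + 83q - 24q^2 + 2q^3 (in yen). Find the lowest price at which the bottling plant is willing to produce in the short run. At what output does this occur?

¥11 per unit, at q = 6

The shutdown price is the minimum of AVC. VC = 83q - 24q^2 + 2q^3, so AVC = 83 - 24q + 2q^2.
dAVC/dq = -24 + 4q = 0 gives q = 6. min AVC = 83 - 24·6 + 2·6^2 = 11.
The firm shuts down for any P below ¥11.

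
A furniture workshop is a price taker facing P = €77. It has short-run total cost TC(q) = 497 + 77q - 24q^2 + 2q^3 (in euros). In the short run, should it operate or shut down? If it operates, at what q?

Produce at q = 8

Strip out fixed cost: VC = 77q - 24q^2 + 2q^3. Then AVC = 77 - 24q + 2q^2 and MC = 77 - 48q + 6q^2.
The AVC parabola has its vertex at q = 24/4 = 6, where AVC = 77 - 24·6 + 2·6^2 = €5.
P = €77 exceeds min AVC = €5, so the firm stays open.
Solving P = MC: -48q + 6q^2 = 0 ⇒ q = 0 or 8. On the upward-sloping branch, q* = 8.
Check: AVC at q = 8 is €13 ≤ P, so revenue covers variable cost.
Profit = P·q − TC = 77·8 − 601 = €15.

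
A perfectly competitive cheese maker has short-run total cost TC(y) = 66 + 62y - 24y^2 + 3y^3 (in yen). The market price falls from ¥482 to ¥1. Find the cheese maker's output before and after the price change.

AVC = 62 - 24y + 3y^2, minimized at y = 4 where min AVC = ¥14. MC = 62 - 48y + 9y^2.
At P = ¥482 ≥ min AVC, set P = MC on the rising branch: y = 10.
At P = ¥1 < min AVC = ¥14, price no longer covers variable cost at any output, so the firm shuts down: y = 0.

Output falls from 10 to 0 (the firm shuts down)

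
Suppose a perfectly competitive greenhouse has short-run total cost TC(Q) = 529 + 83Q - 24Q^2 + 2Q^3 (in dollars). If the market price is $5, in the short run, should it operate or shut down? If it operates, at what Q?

Shut down

Variable cost is VC = 83Q - 24Q^2 + 2Q^3, so AVC = VC/Q = 83 - 24Q + 2Q^2 and MC = dTC/dQ = 83 - 48Q + 6Q^2.
AVC hits its minimum where MC = AVC, at Q = 6, giving min AVC = 83 - 24·6 + 2·6^2 = $11.
With P < min AVC ($5 < $11), every unit sold adds to the loss.
The firm minimizes its loss by shutting down and losing only its fixed cost of $529.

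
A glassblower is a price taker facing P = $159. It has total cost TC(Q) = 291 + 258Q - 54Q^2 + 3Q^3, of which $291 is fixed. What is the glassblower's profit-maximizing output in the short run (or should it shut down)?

From TC, MC = TC'(Q) = 258 - 108Q + 9Q^2 and AVC = VC/Q = 258 - 54Q + 3Q^2.
AVC is minimized where dAVC/dQ = -54 + 6Q = 0, at Q = 9; min AVC = 258 - 54·9 + 3·9^2 = $15.
Since P = $159 ≥ min AVC = $15, price covers variable cost and the firm should produce.
Set P = MC: 159 = 258 - 108Q + 9Q^2 → 99 - 108Q + 9Q^2 = 0. The roots are Q = 1 and Q = 11; the profit-maximizing output is on the rising part of MC, so Q* = 11.
Check: AVC at Q = 11 is $27 ≤ P, so revenue covers variable cost.
Profit = P·Q − TC = 159·11 − 588 = $1161.

Produce at Q = 11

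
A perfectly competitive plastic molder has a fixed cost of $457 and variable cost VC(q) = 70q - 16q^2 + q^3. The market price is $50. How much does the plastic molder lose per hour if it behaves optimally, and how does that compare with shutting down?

Profit = -$57 at q = 10

AVC = 70 - 16q + q^2; min AVC = $6 at q = 8. Since P = $50 ≥ min AVC, the firm produces.
MC = 70 - 32q + 3q^2. Setting P = MC and taking the root on the rising branch gives q* = 10.
TR = 50·10 = 500. TC = 457 + 100 = 557. Profit = 500 − 557 = -$57.
That loss of $57 beats the $457 the firm would lose by shutting down; producing recovers $400 of fixed cost.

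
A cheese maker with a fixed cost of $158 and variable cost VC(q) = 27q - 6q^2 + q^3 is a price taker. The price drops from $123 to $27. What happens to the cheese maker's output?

AVC = 27 - 6q + q^2, minimized at q = 3 where min AVC = $18. MC = 27 - 12q + 3q^2.
With P = $123 above the shutdown price, P = MC gives q = 8.
At P = $27 ≥ min AVC, set P = MC: q = 4. The firm stays open but cuts output.

Output falls from 8 to 4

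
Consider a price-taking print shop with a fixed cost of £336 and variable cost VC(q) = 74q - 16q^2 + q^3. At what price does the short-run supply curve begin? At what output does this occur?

The shutdown price is the minimum of AVC. VC = 74q - 16q^2 + q^3, so AVC = 74 - 16q + q^2.
dAVC/dq = -16 + 2q = 0 gives q = 8. min AVC = 74 - 16·8 + 8^2 = 10.
The firm shuts down for any P below £10.

£10 per unit, at q = 8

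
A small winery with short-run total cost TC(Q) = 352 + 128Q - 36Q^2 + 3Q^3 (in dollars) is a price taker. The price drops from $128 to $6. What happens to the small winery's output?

MC = 128 - 72Q + 9Q^2; the shutdown threshold is min AVC = $20 (at Q = 6).
At P = $128 ≥ min AVC, set P = MC on the rising branch: Q = 8.
At P = $6 < min AVC = $20, price no longer covers variable cost at any output, so the firm shuts down: Q = 0.

Output falls from 8 to 0 (the firm shuts down)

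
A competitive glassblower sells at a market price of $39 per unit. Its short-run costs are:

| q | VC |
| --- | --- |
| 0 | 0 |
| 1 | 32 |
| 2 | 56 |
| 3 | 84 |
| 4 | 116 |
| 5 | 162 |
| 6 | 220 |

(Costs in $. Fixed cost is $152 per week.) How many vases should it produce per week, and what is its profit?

Profit at each row (π = 39q − TC): q=0: -152; q=1: -145; q=2: -130; q=3: -119; q=4: -112; q=5: -119; q=6: -138.
Profit is maximized at q = 4. AVC there is 116/4 = $29 ≤ P, so producing beats shutting down (which would give -$152).

q = 4; profit = -$112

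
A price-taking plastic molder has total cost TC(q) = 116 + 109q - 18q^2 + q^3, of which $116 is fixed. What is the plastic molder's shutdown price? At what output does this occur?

$28 per unit, at q = 9

The firm shuts down when price falls below the minimum of average variable cost. AVC = VC/q = 109 - 18q + q^2.
dAVC/dq = -18 + 2q = 0 gives q = 9. min AVC = 109 - 18·9 + 9^2 = 28.
The firm shuts down for any P below $28.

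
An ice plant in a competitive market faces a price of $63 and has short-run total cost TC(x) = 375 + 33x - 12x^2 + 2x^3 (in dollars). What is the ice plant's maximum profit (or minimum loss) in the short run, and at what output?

Profit = -$175 at x = 5

AVC = 33 - 12x + 2x^2 has its minimum $15 at x = 3; price $63 clears that bar, so the firm operates.
MC = 33 - 24x + 6x^2. Setting P = MC and taking the root on the rising branch gives x* = 5.
TR = 63·5 = 315. TC = 375 + 115 = 490. Profit = 315 − 490 = -$175.
That loss of $175 beats the $375 the firm would lose by shutting down; producing recovers $200 of fixed cost.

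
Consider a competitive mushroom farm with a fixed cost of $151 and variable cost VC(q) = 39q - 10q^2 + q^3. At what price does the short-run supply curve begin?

The shutdown price is the minimum of AVC. VC = 39q - 10q^2 + q^3, so AVC = 39 - 10q + q^2.
At the minimum of AVC, MC = AVC. MC = 39 - 20q + 3q^2; setting MC = AVC gives 2q^2 - 10q = 0, so q = 5. min AVC = 14.
The firm shuts down for any P below $14.

$14 per unit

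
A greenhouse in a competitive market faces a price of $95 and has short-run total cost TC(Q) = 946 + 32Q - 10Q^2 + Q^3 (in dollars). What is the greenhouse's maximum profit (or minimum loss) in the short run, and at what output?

AVC = 32 - 10Q + Q^2 has its minimum $7 at Q = 5; price $95 clears that bar, so the firm operates.
With MC = 32 - 20Q + 3Q^2, P = MC on the upward-sloping part at Q* = 9.
TR = 95·9 = 855. TC = 946 + 207 = 1153. Profit = 855 − 1153 = -$298.
Shutting down would mean losing the fixed cost of $946, so operating at a loss of $298 is better by $648.

Profit = -$298 at Q = 9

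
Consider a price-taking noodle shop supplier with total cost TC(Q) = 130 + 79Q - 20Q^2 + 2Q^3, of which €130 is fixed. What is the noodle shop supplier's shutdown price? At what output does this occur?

€29 per unit, at Q = 5

The shutdown price is the minimum of AVC. VC = 79Q - 20Q^2 + 2Q^3, so AVC = 79 - 20Q + 2Q^2.
dAVC/dQ = -20 + 4Q = 0 gives Q = 5. min AVC = 79 - 20·5 + 2·5^2 = 29.
For P < €29 the firm produces nothing.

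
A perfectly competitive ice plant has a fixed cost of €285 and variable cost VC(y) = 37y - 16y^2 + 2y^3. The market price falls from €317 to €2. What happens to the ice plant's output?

Output falls from 10 to 0 (the firm shuts down)

AVC = 37 - 16y + 2y^2, minimized at y = 4 where min AVC = €5. MC = 37 - 32y + 6y^2.
At P = €317 ≥ min AVC, set P = MC on the rising branch: y = 10.
At P = €2 < min AVC = €5, price no longer covers variable cost at any output, so the firm shuts down: y = 0.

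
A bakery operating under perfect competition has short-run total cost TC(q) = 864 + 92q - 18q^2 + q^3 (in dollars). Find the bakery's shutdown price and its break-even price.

Shutdown price = min AVC. AVC = 92 - 18q + q^2, with vertex at q = 9 and minimum $11.
ATC = 864/q + 92 - 18q + q^2. Setting dATC/dq = −864/q^2 − 18 + 2q = 0 gives q = 12 (since 2·12^3 − 18·12^2 = 864).
min ATC = 864/12 + 92 − 18·12 + 12^2 = $92. That is the break-even price.
For $11 ≤ P < $92 the firm produces at a loss; below $11 it shuts down.

Shutdown price = $11; break-even price = $92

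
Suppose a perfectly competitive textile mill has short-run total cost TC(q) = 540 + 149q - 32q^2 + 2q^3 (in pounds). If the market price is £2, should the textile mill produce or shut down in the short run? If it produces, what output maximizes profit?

Strip out fixed cost: VC = 149q - 32q^2 + 2q^3. Then AVC = 149 - 32q + 2q^2 and MC = 149 - 64q + 6q^2.
AVC hits its minimum where MC = AVC, at q = 8, giving min AVC = 149 - 32·8 + 2·8^2 = £21.
With P < min AVC (£2 < £21), every unit sold adds to the loss.
Best response: produce nothing and absorb the £540 fixed cost.

Shut down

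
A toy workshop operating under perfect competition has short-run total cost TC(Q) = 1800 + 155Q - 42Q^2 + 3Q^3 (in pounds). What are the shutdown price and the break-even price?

Shutdown price = £8; break-even price = £215

AVC = 155 - 42Q + 3Q^2; minimized at Q = 7, giving min AVC = £8. That is the shutdown price.
ATC = 1800/Q + 155 - 42Q + 3Q^2. Setting dATC/dQ = −1800/Q^2 − 42 + 6Q = 0 gives Q = 10 (since 6·10^3 − 42·10^2 = 1800).
min ATC = 1800/10 + 155 − 42·10 + 3·10^2 = £215. That is the break-even price.
For £8 ≤ P < £215 the firm produces at a loss; below £8 it shuts down.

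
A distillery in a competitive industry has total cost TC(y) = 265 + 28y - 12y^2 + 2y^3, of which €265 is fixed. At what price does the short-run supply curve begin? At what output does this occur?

The shutdown price is the minimum of AVC. VC = 28y - 12y^2 + 2y^3, so AVC = 28 - 12y + 2y^2.
dAVC/dy = -12 + 4y = 0 gives y = 3. min AVC = 28 - 12·3 + 2·3^2 = 10.
For P < €10 the firm produces nothing.

€10 per unit, at y = 3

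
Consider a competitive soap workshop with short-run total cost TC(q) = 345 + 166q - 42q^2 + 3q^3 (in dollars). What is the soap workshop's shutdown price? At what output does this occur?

The shutdown price is the minimum of AVC. VC = 166q - 42q^2 + 3q^3, so AVC = 166 - 42q + 3q^2.
dAVC/dq = -42 + 6q = 0 gives q = 7. min AVC = 166 - 42·7 + 3·7^2 = 19.
The firm shuts down for any P below $19.

$19 per unit, at q = 7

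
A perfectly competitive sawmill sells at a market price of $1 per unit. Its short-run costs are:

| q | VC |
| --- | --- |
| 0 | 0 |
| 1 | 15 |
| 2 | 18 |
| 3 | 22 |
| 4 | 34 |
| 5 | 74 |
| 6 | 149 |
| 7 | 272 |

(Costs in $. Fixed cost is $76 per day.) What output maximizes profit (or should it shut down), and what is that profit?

Tabulate TR − TC: q=0: -76; q=1: -90; q=2: -92; q=3: -95; q=4: -106; q=5: -145; q=6: -219; q=7: -341.
Profit is highest at q = 0. Equivalently, the lowest AVC in the table is 22/3 ≈ $7.33 at q = 3, and P = $1 falls below it — price never covers variable cost, so the firm shuts down and loses only its fixed cost.

q = 0 (shut down); profit = -$76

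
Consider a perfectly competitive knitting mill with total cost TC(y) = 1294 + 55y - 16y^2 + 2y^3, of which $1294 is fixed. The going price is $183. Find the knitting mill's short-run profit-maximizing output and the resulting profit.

Profit = -$270 at y = 8

AVC = 55 - 16y + 2y^2; min AVC = $23 at y = 4. Since P = $183 ≥ min AVC, the firm produces.
MC = 55 - 32y + 6y^2. Setting P = MC and taking the root on the rising branch gives y* = 8.
TR = 183·8 = 1464. TC = 1294 + 440 = 1734. Profit = 1464 − 1734 = -$270.
By producing, the firm covers all variable cost plus $1024 of fixed cost; shutting down would lose the full $1294.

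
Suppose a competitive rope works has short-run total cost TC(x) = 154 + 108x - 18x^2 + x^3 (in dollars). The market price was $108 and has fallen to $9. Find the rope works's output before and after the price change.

AVC = 108 - 18x + x^2, minimized at x = 9 where min AVC = $27. MC = 108 - 36x + 3x^2.
With P = $108 above the shutdown price, P = MC gives x = 12.
At P = $9 < min AVC = $27, price no longer covers variable cost at any output, so the firm shuts down: x = 0.

Output falls from 12 to 0 (the firm shuts down)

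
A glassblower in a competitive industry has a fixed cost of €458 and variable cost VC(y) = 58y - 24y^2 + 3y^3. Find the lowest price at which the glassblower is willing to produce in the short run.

€10 per unit

The firm shuts down when price falls below the minimum of average variable cost. AVC = VC/y = 58 - 24y + 3y^2.
dAVC/dy = -24 + 6y = 0 gives y = 4. min AVC = 58 - 24·4 + 3·4^2 = 10.
For P < €10 the firm produces nothing.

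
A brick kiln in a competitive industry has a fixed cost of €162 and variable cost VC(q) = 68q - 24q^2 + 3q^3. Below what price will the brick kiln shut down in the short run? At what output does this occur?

€20 per unit, at q = 4

The shutdown price is the minimum of AVC. VC = 68q - 24q^2 + 3q^3, so AVC = 68 - 24q + 3q^2.
dAVC/dq = -24 + 6q = 0 gives q = 4. min AVC = 68 - 24·4 + 3·4^2 = 20.
The firm shuts down for any P below €20.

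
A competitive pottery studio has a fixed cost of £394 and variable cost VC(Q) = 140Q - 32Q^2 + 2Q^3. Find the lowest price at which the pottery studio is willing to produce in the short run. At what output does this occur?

£12 per unit, at Q = 8

The shutdown price is the minimum of AVC. VC = 140Q - 32Q^2 + 2Q^3, so AVC = 140 - 32Q + 2Q^2.
At the minimum of AVC, MC = AVC. MC = 140 - 64Q + 6Q^2; setting MC = AVC gives 4Q^2 - 32Q = 0, so Q = 8. min AVC = 12.
For P < £12 the firm produces nothing.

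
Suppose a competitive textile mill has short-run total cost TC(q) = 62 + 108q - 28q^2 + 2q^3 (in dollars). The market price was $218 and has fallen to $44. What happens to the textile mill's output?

AVC = 108 - 28q + 2q^2, minimized at q = 7 where min AVC = $10. MC = 108 - 56q + 6q^2.
With P = $218 above the shutdown price, P = MC gives q = 11.
At P = $44 ≥ min AVC, set P = MC: q = 8. The firm stays open but cuts output.

Output falls from 11 to 8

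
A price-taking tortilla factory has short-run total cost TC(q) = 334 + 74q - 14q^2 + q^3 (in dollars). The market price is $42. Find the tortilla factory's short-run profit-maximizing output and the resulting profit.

AVC = 74 - 14q + q^2; min AVC = $25 at q = 7. Since P = $42 ≥ min AVC, the firm produces.
MC = 74 - 28q + 3q^2. Setting P = MC and taking the root on the rising branch gives q* = 8.
TR = 42·8 = 336. TC = 334 + 208 = 542. Profit = 336 − 542 = -$206.
By producing, the firm covers all variable cost plus $128 of fixed cost; shutting down would lose the full $334.

Profit = -$206 at q = 8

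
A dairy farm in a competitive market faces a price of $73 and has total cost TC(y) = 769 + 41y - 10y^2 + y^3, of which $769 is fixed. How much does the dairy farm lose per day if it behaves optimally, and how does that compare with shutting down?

Profit = -$385 at y = 8

AVC = 41 - 10y + y^2; min AVC = $16 at y = 5. Since P = $73 ≥ min AVC, the firm produces.
With MC = 41 - 20y + 3y^2, P = MC on the upward-sloping part at y* = 8.
TR = 73·8 = 584. TC = 769 + 200 = 969. Profit = 584 − 969 = -$385.
Shutting down would mean losing the fixed cost of $769, so operating at a loss of $385 is better by $384.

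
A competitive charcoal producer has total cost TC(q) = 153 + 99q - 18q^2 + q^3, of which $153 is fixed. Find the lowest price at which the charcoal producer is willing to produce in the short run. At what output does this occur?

$18 per unit, at q = 9

Short-run supply begins at min AVC. From VC = 99q - 18q^2 + q^3, AVC = 99 - 18q + q^2.
At the minimum of AVC, MC = AVC. MC = 99 - 36q + 3q^2; setting MC = AVC gives 2q^2 - 18q = 0, so q = 9. min AVC = 18.
The firm shuts down for any P below $18.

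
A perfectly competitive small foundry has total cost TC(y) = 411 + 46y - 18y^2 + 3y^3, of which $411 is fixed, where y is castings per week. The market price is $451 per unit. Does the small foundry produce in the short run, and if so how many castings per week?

Produce at y = 9

Strip out fixed cost: VC = 46y - 18y^2 + 3y^3. Then AVC = 46 - 18y + 3y^2 and MC = 46 - 36y + 9y^2.
The AVC parabola has its vertex at y = 18/6 = 3, where AVC = 46 - 18·3 + 3·3^2 = $19.
Since P = $451 ≥ min AVC = $19, price covers variable cost and the firm should produce.
Solving P = MC: -405 - 36y + 9y^2 = 0 ⇒ y = -5 or 9. On the upward-sloping branch, y* = 9.
Check: AVC at y = 9 is $127 ≤ P, so revenue covers variable cost.
Profit = P·y − TC = 451·9 − 1554 = $2505.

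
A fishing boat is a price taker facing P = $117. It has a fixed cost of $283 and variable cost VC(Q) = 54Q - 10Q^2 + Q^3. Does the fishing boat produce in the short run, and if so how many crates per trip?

Produce at Q = 9

Strip out fixed cost: VC = 54Q - 10Q^2 + Q^3. Then AVC = 54 - 10Q + Q^2 and MC = 54 - 20Q + 3Q^2.
The AVC parabola has its vertex at Q = 10/2 = 5, where AVC = 54 - 10·5 + 5^2 = $29.
Since P = $117 ≥ min AVC = $29, price covers variable cost and the firm should produce.
Set P = MC: 117 = 54 - 20Q + 3Q^2 → -63 - 20Q + 3Q^2 = 0. The roots are Q = -7/3 and Q = 9; the profit-maximizing output is on the rising part of MC, so Q* = 9.
Check: AVC at Q = 9 is $45 ≤ P, so revenue covers variable cost.
Profit = P·Q − TC = 117·9 − 688 = $365.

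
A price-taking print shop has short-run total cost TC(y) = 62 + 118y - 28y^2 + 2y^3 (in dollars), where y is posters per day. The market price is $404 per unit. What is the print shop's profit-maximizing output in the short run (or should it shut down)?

Produce at y = 13

From TC, MC = TC'(y) = 118 - 56y + 6y^2 and AVC = VC/y = 118 - 28y + 2y^2.
The AVC parabola has its vertex at y = 28/4 = 7, where AVC = 118 - 28·7 + 2·7^2 = $20.
Because $404 ≥ $20, revenue can cover variable cost; the firm operates.
Solving P = MC: -286 - 56y + 6y^2 = 0 ⇒ y = -11/3 or 13. On the upward-sloping branch, y* = 13.
Check: AVC at y = 13 is $92 ≤ P, so revenue covers variable cost.
Profit = P·y − TC = 404·13 − 1258 = $3994.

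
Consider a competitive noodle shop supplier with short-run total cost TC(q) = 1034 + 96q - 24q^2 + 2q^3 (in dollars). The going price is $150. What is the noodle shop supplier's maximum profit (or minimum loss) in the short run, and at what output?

Profit = -$62 at q = 9

AVC = 96 - 24q + 2q^2; min AVC = $24 at q = 6. Since P = $150 ≥ min AVC, the firm produces.
MC = 96 - 48q + 6q^2. Setting P = MC and taking the root on the rising branch gives q* = 9.
TR = 150·9 = 1350. TC = 1034 + 378 = 1412. Profit = 1350 − 1412 = -$62.
By producing, the firm covers all variable cost plus $972 of fixed cost; shutting down would lose the full $1034.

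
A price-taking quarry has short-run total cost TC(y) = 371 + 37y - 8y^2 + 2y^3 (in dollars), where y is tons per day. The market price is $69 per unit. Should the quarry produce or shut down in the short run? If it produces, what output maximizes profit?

Variable cost is VC = 37y - 8y^2 + 2y^3, so AVC = VC/y = 37 - 8y + 2y^2 and MC = dTC/dy = 37 - 16y + 6y^2.
The AVC parabola has its vertex at y = 8/4 = 2, where AVC = 37 - 8·2 + 2·2^2 = $29.
Since P = $69 ≥ min AVC = $29, price covers variable cost and the firm should produce.
Set P = MC: 69 = 37 - 16y + 6y^2 → -32 - 16y + 6y^2 = 0. The roots are y = -4/3 and y = 4; the profit-maximizing output is on the rising part of MC, so y* = 4.
Check: AVC at y = 4 is $37 ≤ P, so revenue covers variable cost.
Profit = P·y − TC = 69·4 − 519 = -$243, a loss, but smaller than the $371 fixed cost the firm would lose by shutting down.

Produce at y = 4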